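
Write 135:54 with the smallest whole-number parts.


GCD(135, 54) = 27
135/27 : 54/27
= 5:2

5:2


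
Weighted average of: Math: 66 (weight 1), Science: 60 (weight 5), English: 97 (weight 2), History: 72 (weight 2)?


Numerator = 66×1 + 60×5 + 97×2 + 72×2
= 66 + 300 + 194 + 144
= 704
Total weight = 10
Weighted avg = 704/10
= 70.40

70.40


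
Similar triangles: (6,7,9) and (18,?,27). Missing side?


Scale factor = 18/6 = 3
Missing side = 7 × 3
= 21.0

21.0


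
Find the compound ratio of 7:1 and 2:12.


Compound ratio = (7×2) : (1×12)
= 14:12
GCD = 2
= 7:6

7:6


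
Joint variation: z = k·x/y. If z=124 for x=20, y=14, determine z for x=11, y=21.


z = k·x/y
Solve for k using the known point: k = z·y/x = 124×14/20 = 1736/20 = 86.8000
Now evaluate at x=11, y=21:
z = k × 11 / 21 = (1736 × 11) / (20 × 21) = 19096/420
≈ 45.4667

45.4667


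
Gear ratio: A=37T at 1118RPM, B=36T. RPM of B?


Gear ratio = 37:36 = 37:36
RPM_B = RPM_A × (teeth_A / teeth_B)
= 1118 × (37/36)
= 1149.1 RPM

1149.1 RPM


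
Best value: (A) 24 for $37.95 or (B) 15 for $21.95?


Deal A: $37.95/24 = $1.5813/unit
Deal B: $21.95/15 = $1.4633/unit
B is cheaper per unit
= Deal B

Deal B


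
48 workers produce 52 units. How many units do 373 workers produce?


Direct proportion: y/x = constant
k = 52/48 ≈ 1.0833
y₂ = k × 373 = 52 × 373 / 48 = 19396/48
≈ 404.08

404.08


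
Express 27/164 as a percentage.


Percentage = (part / whole) × 100
= (27 / 164) × 100
≈ 16.46%

16.46%


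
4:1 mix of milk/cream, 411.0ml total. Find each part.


Total parts = 4 + 1 = 5
milk: 411.0 × 4/5 = 328.8ml
cream: 411.0 × 1/5 = 82.2ml
= 328.8ml and 82.2ml

328.8ml and 82.2ml


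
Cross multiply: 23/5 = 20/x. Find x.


Cross multiply: 23 × x = 5 × 20
23x = 100
x = 100 / 23
= 4.35

4.35


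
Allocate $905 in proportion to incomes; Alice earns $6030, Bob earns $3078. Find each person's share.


Total income = 6030 + 3078 = $9108
Alice: $905 × 6030/9108 = $599.16
Bob: $905 × 3078/9108 = $305.84
= Alice: $599.16, Bob: $305.84

Alice: $599.16, Bob: $305.84


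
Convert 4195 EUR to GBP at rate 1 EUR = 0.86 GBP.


Amount × rate = 4195 × 0.86
= 3607.70 GBP

3607.70 GBP


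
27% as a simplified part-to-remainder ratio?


27% means 27 parts out of 100; remainder = 73
Part : remainder = 27:73
GCD = 1
= 27:73

27:73


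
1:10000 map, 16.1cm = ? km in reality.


Real distance = map distance × scale
= 16.1cm × 10000
= 161000 cm = 1610.0 m
= 1.610 km

1.610 km


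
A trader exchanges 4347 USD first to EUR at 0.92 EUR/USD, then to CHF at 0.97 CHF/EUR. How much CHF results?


Step 1: 4347 USD × 0.92 = 3999.24 EUR
Step 2: 3999.24 EUR × 0.97 = 3879.26 CHF
Implied rate USD→CHF = 0.92 × 0.97 = 0.8924
= 3879.26 CHF

3879.26 CHF


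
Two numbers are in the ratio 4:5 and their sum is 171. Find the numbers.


Let A = 4k, B = 5k.
4k + 5k = 171
9k = 171 → k = 171/9 = 19
A = 4×19 = 76, B = 5×19 = 95
= A = 76, B = 95

A = 76, B = 95


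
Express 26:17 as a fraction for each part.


Total parts = 26 + 17 = 43
First part: 26/43 = 26/43
Second part: 17/43 = 17/43
= 26/43 and 17/43

26/43 and 17/43


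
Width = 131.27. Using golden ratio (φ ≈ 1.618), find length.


φ = (1 + √5) / 2 ≈ 1.618
Length = width × φ = 131.27 × 1.618 = 212.39486
≈ 212.39

212.39


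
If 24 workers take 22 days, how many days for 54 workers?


Inverse proportion: x × y = constant
k = 24 × 22 = 528
y₂ = k / 54 = 528 / 54
= 9.78

9.78


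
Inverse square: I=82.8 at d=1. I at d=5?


I₁d₁² = I₂d₂²
I₂ = I₁ × (d₁/d₂)²
= 82.8 × (1/5)²
= 82.8 × 1/25
= 82.8/25
= 3.3120

3.3120


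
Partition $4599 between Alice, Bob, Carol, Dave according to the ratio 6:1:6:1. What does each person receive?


Total parts = 6 + 1 + 6 + 1 = 14
Alice: 4599 × 6/14 = 1971.00
Bob: 4599 × 1/14 = 328.50
Carol: 4599 × 6/14 = 1971.00
Dave: 4599 × 1/14 = 328.50
= Alice: $1971.00, Bob: $328.50, Carol: $1971.00, Dave: $328.50

Alice: $1971.00, Bob: $328.50, Carol: $1971.00, Dave: $328.50


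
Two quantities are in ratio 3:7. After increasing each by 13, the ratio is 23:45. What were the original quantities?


Let A = 3k, B = 7k.
(3k + 13) / (7k + 13) = 23/45
Cross-multiply: 45(3k + 13) = 23(7k + 13)
135k + 585 = 161k + 299
135k - 161k = 299 - 585
-26k = -286
k = -286/-26 = 11
A = 3×11 = 33, B = 7×11 = 77
= A = 33, B = 77

A = 33, B = 77


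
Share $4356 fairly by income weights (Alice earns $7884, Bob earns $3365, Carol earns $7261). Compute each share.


Total income = 7884 + 3365 + 7261 = $18510
Alice: $4356 × 7884/18510 = $1855.36
Bob: $4356 × 3365/18510 = $791.89
Carol: $4356 × 7261/18510 = $1708.75
= Alice: $1855.36, Bob: $791.89, Carol: $1708.75

Alice: $1855.36, Bob: $791.89, Carol: $1708.75


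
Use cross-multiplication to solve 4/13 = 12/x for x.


Cross multiply: 4 × x = 13 × 12
4x = 156
x = 156 / 4
= 39.00

39.00


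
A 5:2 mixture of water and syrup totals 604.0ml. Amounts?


Total parts = 5 + 2 = 7
water: 604.0 × 5/7 = 431.4ml
syrup: 604.0 × 2/7 = 172.6ml
= 431.4ml and 172.6ml

431.4ml and 172.6ml


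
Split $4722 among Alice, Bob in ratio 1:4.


Total parts = 1 + 4 = 5
Alice: 4722 × 1/5 = 944.40
Bob: 4722 × 4/5 = 3777.60
= Alice: $944.40, Bob: $3777.60

Alice: $944.40, Bob: $3777.60


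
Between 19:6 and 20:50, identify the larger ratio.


19/6 = 3.1667
20/50 = 0.4000
3.1667 > 0.4000, so 19:6 is greater
= 19:6

19:6


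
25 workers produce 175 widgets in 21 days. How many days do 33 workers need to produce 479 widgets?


Days ∝ work / workers, so d₂ = d₁ × (m₁/m₂) × (w₂/w₁)
Workers factor (inverse): 25/33 ≈ 0.7576
Work factor (direct): 479/175 ≈ 2.7371
d₂ = 21 × 25/33 × 479/175 = (21 × 25 × 479) / (33 × 175) = 251475/5775
≈ 43.55 days

43.55 days


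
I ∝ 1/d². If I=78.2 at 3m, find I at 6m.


I₁d₁² = I₂d₂²
I₂ = I₁ × (d₁/d₂)²
= 78.2 × (3/6)²
= 78.2 × 9/36
= 703.8/36
= 19.5500

19.5500


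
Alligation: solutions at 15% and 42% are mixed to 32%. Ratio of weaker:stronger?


Let x parts of 15% mix with y parts of 42%.
15x + 42y = 32(x + y)
15x + 42y = 32x + 32y
x(15 - 32) = y(32 - 42)
x/y = (42 - 32)/(32 - 15) = 10/17
Simplify: 10:17
= 10:17

10:17


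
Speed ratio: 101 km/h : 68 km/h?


Ratio = 101:68
GCD = 1
Simplified = 101:68
Time ratio (same distance) = 68:101
Speed ratio = 101:68

101:68


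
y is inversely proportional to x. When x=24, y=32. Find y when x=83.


Inverse proportion: x × y = constant
k = 24 × 32 = 768
y₂ = k / 83 = 768 / 83
= 9.25

9.25


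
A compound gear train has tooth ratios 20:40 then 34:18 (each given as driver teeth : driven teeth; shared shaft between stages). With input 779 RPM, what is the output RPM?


Stage 1: RPM_B = RPM_A × t_A/t_B = 779 × 20/40 = 15580/40 = 389.50
B and C share a shaft → RPM_C = RPM_B
Stage 2: RPM_D = RPM_C × t_C/t_D = RPM_A × (t_A×t_C)/(t_B×t_D)
Overall ratio = (20×34)/(40×18) = 680/720
RPM_D = 779 × 680/720 = 529720/720
≈ 735.72 RPM

735.72 RPM


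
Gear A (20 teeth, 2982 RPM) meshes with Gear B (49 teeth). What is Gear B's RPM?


Gear ratio = 20:49 = 20:49
RPM_B = RPM_A × (teeth_A / teeth_B)
= 2982 × (20/49)
= 1217.1 RPM

1217.1 RPM


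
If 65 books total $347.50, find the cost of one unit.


Unit rate = total / quantity
= 347.50 / 65
= $5.35 per unit

$5.35 per unit


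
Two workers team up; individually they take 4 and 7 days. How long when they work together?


Rate of A = 1/4 per day
Rate of B = 1/7 per day
Combined rate = 1/4 + 1/7 = 11/28 ≈ 0.3929 per day
Days = 1 / combined rate = 28/11
≈ 2.55 days

2.55 days


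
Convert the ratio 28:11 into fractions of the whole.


Total parts = 28 + 11 = 39
First part: 28/39 = 28/39
Second part: 11/39 = 11/39
= 28/39 and 11/39

28/39 and 11/39


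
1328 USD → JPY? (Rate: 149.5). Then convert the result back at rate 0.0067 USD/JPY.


Amount × rate = 1328 × 149.5 = 198536.00 JPY
Round-trip: 198536.00 × 0.0067 = 1330.19 USD
= 198536.00 JPY, then 1330.19 USD

198536.00 JPY, then 1330.19 USD


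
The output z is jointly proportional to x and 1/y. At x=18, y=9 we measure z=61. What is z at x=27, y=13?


z = k·x/y
Solve for k using the known point: k = z·y/x = 61×9/18 = 549/18 = 30.5000
Now evaluate at x=27, y=13:
z = k × 27 / 13 = (549 × 27) / (18 × 13) = 14823/234
≈ 63.3462

63.3462


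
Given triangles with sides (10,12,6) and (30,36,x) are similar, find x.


Scale factor = 30/10 = 3
Missing side = 6 × 3
= 18.0

18.0


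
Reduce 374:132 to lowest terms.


GCD(374, 132) = 22
374/22 : 132/22
= 17:6

17:6


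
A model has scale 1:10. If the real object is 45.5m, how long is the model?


Model size = real / scale
= 45.5 / 10
= 4.5500 m

4.5500 m


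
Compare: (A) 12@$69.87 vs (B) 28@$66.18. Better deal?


Deal A: $69.87/12 = $5.8225/unit
Deal B: $66.18/28 = $2.3636/unit
B is cheaper per unit
= Deal B

Deal B


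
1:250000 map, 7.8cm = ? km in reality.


Real distance = map distance × scale
= 7.8cm × 250000
= 1950000 cm = 19500.0 m
= 19.500 km

19.500 km


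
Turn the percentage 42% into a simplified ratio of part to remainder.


42% means 42 parts out of 100; remainder = 58
Part : remainder = 42:58
GCD = 2
= 21:29

21:29


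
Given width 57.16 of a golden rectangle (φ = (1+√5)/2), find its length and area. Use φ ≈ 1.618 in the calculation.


φ = (1 + √5) / 2 ≈ 1.618
Length = width × φ = 57.16 × 1.618 = 92.48488
≈ 92.48
Area = width × length = 57.16 × 92.48488 = 5286.4357408 ≈ 5286.44
= Length: 92.48, Area: 5286.44

Length: 92.48, Area: 5286.44


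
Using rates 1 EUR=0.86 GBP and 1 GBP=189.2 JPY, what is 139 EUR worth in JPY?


Step 1: 139 EUR × 0.86 = 119.54 GBP
Step 2: 119.54 GBP × 189.2 = 22616.97 JPY
Implied rate EUR→JPY = 0.86 × 189.2 = 162.7120
= 22616.97 JPY

22616.97 JPY


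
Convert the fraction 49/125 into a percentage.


Percentage = (part / whole) × 100
= (49 / 125) × 100
= 39.20%

39.20%


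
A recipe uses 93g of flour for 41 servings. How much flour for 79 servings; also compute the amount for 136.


Direct proportion: y/x = constant
k = 93/41 ≈ 2.2683
y at x=79: k × 79 = 93 × 79 / 41 = 7347/41 ≈ 179.20
y at x=136: k × 136 = 93 × 136 / 41 = 12648/41 ≈ 308.49
= 179.20 and 308.49

179.20 and 308.49


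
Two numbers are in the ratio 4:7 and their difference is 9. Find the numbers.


Let A = 4k, B = 7k.
7k - 4k = 9
3k = 9 → k = 9/3 = 3
A = 4×3 = 12, B = 7×3 = 21
= A = 12, B = 21

A = 12, B = 21


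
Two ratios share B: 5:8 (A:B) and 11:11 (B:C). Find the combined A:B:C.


Match B: multiply A:B by 11 → 55:88
Multiply B:C by 8 → 88:88
Combined: 55:88:88
GCD = 11
= 5:8:8

5:8:8


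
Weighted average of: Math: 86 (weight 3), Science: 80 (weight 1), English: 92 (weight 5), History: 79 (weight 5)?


Numerator = 86×3 + 80×1 + 92×5 + 79×5
= 258 + 80 + 460 + 395
= 1193
Total weight = 14
Weighted avg = 1193/14
= 85.21

85.21


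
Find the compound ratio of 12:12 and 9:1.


Compound ratio = (12×9) : (12×1)
= 108:12
GCD = 12
= 9:1

9:1


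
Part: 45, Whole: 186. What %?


Percentage = (part / whole) × 100
= (45 / 186) × 100
≈ 24.19%

24.19%


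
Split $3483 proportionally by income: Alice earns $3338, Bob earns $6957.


Total income = 3338 + 6957 = $10295
Alice: $3483 × 3338/10295 = $1129.31
Bob: $3483 × 6957/10295 = $2353.69
= Alice: $1129.31, Bob: $2353.69

Alice: $1129.31, Bob: $2353.69


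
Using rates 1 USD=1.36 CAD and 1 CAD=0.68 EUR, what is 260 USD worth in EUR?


Step 1: 260 USD × 1.36 = 353.60 CAD
Step 2: 353.60 CAD × 0.68 = 240.45 EUR
Implied rate USD→EUR = 1.36 × 0.68 = 0.9248
= 240.45 EUR

240.45 EUR


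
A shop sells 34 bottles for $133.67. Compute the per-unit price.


Unit rate = total / quantity
= 133.67 / 34
= $3.93 per unit

$3.93 per unit


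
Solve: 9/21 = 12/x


Cross multiply: 9 × x = 21 × 12
9x = 252
x = 252 / 9
= 28.00

28.00


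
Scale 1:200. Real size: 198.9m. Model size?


Model size = real / scale
= 198.9 / 200
= 0.9945 m

0.9945 m


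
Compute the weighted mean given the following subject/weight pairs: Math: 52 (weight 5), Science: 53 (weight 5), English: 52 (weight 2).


Numerator = 52×5 + 53×5 + 52×2
= 260 + 265 + 104
= 629
Total weight = 12
Weighted avg = 629/12
= 52.42

52.42


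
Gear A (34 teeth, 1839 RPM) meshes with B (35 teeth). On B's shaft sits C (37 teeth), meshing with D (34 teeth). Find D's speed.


Stage 1: RPM_B = RPM_A × t_A/t_B = 1839 × 34/35 = 62526/35 ≈ 1786.46
B and C share a shaft → RPM_C = RPM_B
Stage 2: RPM_D = RPM_C × t_C/t_D = RPM_A × (t_A×t_C)/(t_B×t_D)
Overall ratio = (34×37)/(35×34) = 1258/1190
RPM_D = 1839 × 1258/1190 = 2313462/1190
≈ 1944.09 RPM

1944.09 RPM


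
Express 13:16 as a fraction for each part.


Total parts = 13 + 16 = 29
First part: 13/29 = 13/29
Second part: 16/29 = 16/29
= 13/29 and 16/29

13/29 and 16/29


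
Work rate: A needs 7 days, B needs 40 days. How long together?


Rate of A = 1/7 per day
Rate of B = 1/40 per day
Combined rate = 1/7 + 1/40 = 47/280 ≈ 0.1679 per day
Days = 1 / combined rate = 280/47
≈ 5.96 days

5.96 days


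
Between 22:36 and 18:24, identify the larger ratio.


22/36 = 0.6111
18/24 = 0.7500
0.6111 < 0.7500, so 22:36 is less
= 18:24

18:24


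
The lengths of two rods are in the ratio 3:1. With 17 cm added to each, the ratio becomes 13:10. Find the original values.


Let A = 3k, B = 1k.
(3k + 17) / (1k + 17) = 13/10
Cross-multiply: 10(3k + 17) = 13(1k + 17)
30k + 170 = 13k + 221
30k - 13k = 221 - 170
17k = 51
k = 51/17 = 3
A = 3×3 = 9, B = 1×3 = 3
= A = 9, B = 3

A = 9, B = 3


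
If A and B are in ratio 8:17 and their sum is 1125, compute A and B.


Let A = 8k, B = 17k.
8k + 17k = 1125
25k = 1125 → k = 1125/25 = 45
A = 8×45 = 360, B = 17×45 = 765
= A = 360, B = 765

A = 360, B = 765


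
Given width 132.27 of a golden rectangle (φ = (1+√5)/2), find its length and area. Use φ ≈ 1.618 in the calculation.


φ = (1 + √5) / 2 ≈ 1.618
Length = width × φ = 132.27 × 1.618 = 214.01286
≈ 214.01
Area = width × length = 132.27 × 214.01286 = 28307.4809922 ≈ 28307.48
= Length: 214.01, Area: 28307.48

Length: 214.01, Area: 28307.48


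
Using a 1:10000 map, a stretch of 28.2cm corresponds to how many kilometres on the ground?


Real distance = map distance × scale
= 28.2cm × 10000
= 282000 cm = 2820.0 m
= 2.820 km

2.820 km


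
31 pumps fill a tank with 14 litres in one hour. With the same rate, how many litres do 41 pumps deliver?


Direct proportion: y/x = constant
k = 14/31 ≈ 0.4516
y₂ = k × 41 = 14 × 41 / 31 = 574/31
≈ 18.52

18.52


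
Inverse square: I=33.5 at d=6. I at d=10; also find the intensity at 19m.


I₁d₁² = I₂d₂²
I at 10m = 33.5 × (6/10)² = 33.5 × 36/100 = 1206/100 = 12.0600
I at 19m = 33.5 × (6/19)² = 33.5 × 36/361 = 1206/361 ≈ 3.3407
= 12.0600 and 3.3407

12.0600 and 3.3407


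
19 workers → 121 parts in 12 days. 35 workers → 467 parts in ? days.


Days ∝ work / workers, so d₂ = d₁ × (m₁/m₂) × (w₂/w₁)
Workers factor (inverse): 19/35 ≈ 0.5429
Work factor (direct): 467/121 ≈ 3.8595
d₂ = 12 × 19/35 × 467/121 = (12 × 19 × 467) / (35 × 121) = 106476/4235
≈ 25.14 days

25.14 days


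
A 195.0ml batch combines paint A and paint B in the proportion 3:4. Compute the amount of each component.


Total parts = 3 + 4 = 7
paint A: 195.0 × 3/7 = 83.6ml
paint B: 195.0 × 4/7 = 111.4ml
= 83.6ml and 111.4ml

83.6ml and 111.4ml


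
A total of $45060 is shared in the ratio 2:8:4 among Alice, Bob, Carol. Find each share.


Total parts = 2 + 8 + 4 = 14
Alice: 45060 × 2/14 = 6437.14
Bob: 45060 × 8/14 = 25748.57
Carol: 45060 × 4/14 = 12874.29
= Alice: $6437.14, Bob: $25748.57, Carol: $12874.29

Alice: $6437.14, Bob: $25748.57, Carol: $12874.29


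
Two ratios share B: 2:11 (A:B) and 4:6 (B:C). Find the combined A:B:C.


Match B: multiply A:B by 4 → 8:44
Multiply B:C by 11 → 44:66
Combined: 8:44:66
GCD = 2
= 4:22:33

4:22:33


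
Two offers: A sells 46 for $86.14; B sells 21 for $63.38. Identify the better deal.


Deal A: $86.14/46 = $1.8726/unit
Deal B: $63.38/21 = $3.0181/unit
A is cheaper per unit
= Deal A

Deal A


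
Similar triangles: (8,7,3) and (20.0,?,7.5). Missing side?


Scale factor = 20.0/8 = 2.5
Missing side = 7 × 2.5
= 17.5

17.5


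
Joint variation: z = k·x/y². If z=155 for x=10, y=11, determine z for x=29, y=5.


z = k·x/y²
Solve for k using the known point: k = z·y²/x = 155×121/10 = 18755/10 = 1875.5000
Now evaluate at x=29, y=5:
z = k × 29 / 25 = (18755 × 29) / (10 × 25) = 543895/250
= 2175.5800

2175.5800


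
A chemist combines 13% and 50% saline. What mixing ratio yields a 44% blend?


Let x parts of 13% mix with y parts of 50%.
13x + 50y = 44(x + y)
13x + 50y = 44x + 44y
x(13 - 44) = y(44 - 50)
x/y = (50 - 44)/(44 - 13) = 6/31
Simplify: 6:31
= 6:31

6:31


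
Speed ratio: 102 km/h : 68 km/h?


Ratio = 102:68
GCD = 34
Simplified = 3:2
Time ratio (same distance) = 2:3
Speed ratio = 3:2

3:2


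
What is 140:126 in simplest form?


GCD(140, 126) = 14
140/14 : 126/14
= 10:9

10:9


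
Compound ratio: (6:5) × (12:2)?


Compound ratio = (6×12) : (5×2)
= 72:10
GCD = 2
= 36:5

36:5


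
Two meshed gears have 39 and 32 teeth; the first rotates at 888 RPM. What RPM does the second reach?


Gear ratio = 39:32 = 39:32
RPM_B = RPM_A × (teeth_A / teeth_B)
= 888 × (39/32)
= 1082.3 RPM

1082.3 RPM


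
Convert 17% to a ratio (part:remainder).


17% means 17 parts out of 100; remainder = 83
Part : remainder = 17:83
GCD = 1
= 17:83

17:83


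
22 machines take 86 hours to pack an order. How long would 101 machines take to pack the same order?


Inverse proportion: x × y = constant
k = 22 × 86 = 1892
y₂ = k / 101 = 1892 / 101
= 18.73

18.73


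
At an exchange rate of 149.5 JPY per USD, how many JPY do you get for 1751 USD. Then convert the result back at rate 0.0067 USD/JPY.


Amount × rate = 1751 × 149.5 = 261774.50 JPY
Round-trip: 261774.50 × 0.0067 = 1753.89 USD
= 261774.50 JPY, then 1753.89 USD

261774.50 JPY, then 1753.89 USD


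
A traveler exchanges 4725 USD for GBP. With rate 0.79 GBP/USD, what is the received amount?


Amount × rate = 4725 × 0.79
= 3732.75 GBP

3732.75 GBP


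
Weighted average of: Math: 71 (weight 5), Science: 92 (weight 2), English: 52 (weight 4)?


Numerator = 71×5 + 92×2 + 52×4
= 355 + 184 + 208
= 747
Total weight = 11
Weighted avg = 747/11
= 67.91

67.91


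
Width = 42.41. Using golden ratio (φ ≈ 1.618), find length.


φ = (1 + √5) / 2 ≈ 1.618
Length = width × φ = 42.41 × 1.618 = 68.61938
≈ 68.62

68.62


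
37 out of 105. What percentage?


Percentage = (part / whole) × 100
= (37 / 105) × 100
≈ 35.24%

35.24%


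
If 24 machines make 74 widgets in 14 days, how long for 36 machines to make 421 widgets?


Days ∝ work / workers, so d₂ = d₁ × (m₁/m₂) × (w₂/w₁)
Workers factor (inverse): 24/36 ≈ 0.6667
Work factor (direct): 421/74 ≈ 5.6892
d₂ = 14 × 24/36 × 421/74 = (14 × 24 × 421) / (36 × 74) = 141456/2664
≈ 53.10 days

53.10 days


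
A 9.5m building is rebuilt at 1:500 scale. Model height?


Model size = real / scale
= 9.5 / 500
= 0.0190 m

0.0190 m


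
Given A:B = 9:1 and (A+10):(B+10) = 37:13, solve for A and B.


Let A = 9k, B = 1k.
(9k + 10) / (1k + 10) = 37/13
Cross-multiply: 13(9k + 10) = 37(1k + 10)
117k + 130 = 37k + 370
117k - 37k = 370 - 130
80k = 240
k = 240/80 = 3
A = 9×3 = 27, B = 1×3 = 3
= A = 27, B = 3

A = 27, B = 3


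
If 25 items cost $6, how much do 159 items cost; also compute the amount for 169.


Direct proportion: y/x = constant
k = 6/25 = 0.2400
y at x=159: k × 159 = 6 × 159 / 25 = 954/25 = 38.16
y at x=169: k × 169 = 6 × 169 / 25 = 1014/25 = 40.56
= 38.16 and 40.56

38.16 and 40.56


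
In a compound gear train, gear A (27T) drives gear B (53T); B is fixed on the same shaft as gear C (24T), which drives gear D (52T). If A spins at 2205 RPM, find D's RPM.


Stage 1: RPM_B = RPM_A × t_A/t_B = 2205 × 27/53 = 59535/53 ≈ 1123.30
B and C share a shaft → RPM_C = RPM_B
Stage 2: RPM_D = RPM_C × t_C/t_D = RPM_A × (t_A×t_C)/(t_B×t_D)
Overall ratio = (27×24)/(53×52) = 648/2756
RPM_D = 2205 × 648/2756 = 1428840/2756
≈ 518.45 RPM

518.45 RPM


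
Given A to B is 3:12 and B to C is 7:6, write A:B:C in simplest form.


Match B: multiply A:B by 7 → 21:84
Multiply B:C by 12 → 84:72
Combined: 21:84:72
GCD = 3
= 7:28:24

7:28:24


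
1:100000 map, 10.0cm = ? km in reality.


Real distance = map distance × scale
= 10.0cm × 100000
= 1000000 cm = 10000.0 m
= 10.000 km

10.000 km


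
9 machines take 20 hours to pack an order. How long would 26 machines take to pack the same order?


Inverse proportion: x × y = constant
k = 9 × 20 = 180
y₂ = k / 26 = 180 / 26
= 6.92

6.92


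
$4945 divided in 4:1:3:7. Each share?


Total parts = 4 + 1 + 3 + 7 = 15
Part 1: 4945 × 4/15 = 1318.67
Part 2: 4945 × 1/15 = 329.67
Part 3: 4945 × 3/15 = 989.00
Part 4: 4945 × 7/15 = 2307.67
= Part 1: $1318.67, Part 2: $329.67, Part 3: $989.00, Part 4: $2307.67

Part 1: $1318.67, Part 2: $329.67, Part 3: $989.00, Part 4: $2307.67


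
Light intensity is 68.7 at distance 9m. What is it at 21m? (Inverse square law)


I₁d₁² = I₂d₂²
I₂ = I₁ × (d₁/d₂)²
= 68.7 × (9/21)²
= 68.7 × 81/441
= 5564.7/441
≈ 12.6184

12.6184


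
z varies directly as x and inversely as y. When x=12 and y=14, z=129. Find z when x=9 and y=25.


z = k·x/y
Solve for k using the known point: k = z·y/x = 129×14/12 = 1806/12 = 150.5000
Now evaluate at x=9, y=25:
z = k × 9 / 25 = (1806 × 9) / (12 × 25) = 16254/300
= 54.1800

54.1800


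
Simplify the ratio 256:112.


GCD(256, 112) = 16
256/16 : 112/16
= 16:7

16:7


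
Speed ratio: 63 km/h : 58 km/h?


Ratio = 63:58
GCD = 1
Simplified = 63:58
Time ratio (same distance) = 58:63
Speed ratio = 63:58

63:58


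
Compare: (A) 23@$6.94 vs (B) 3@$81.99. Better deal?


Deal A: $6.94/23 = $0.3017/unit
Deal B: $81.99/3 = $27.3300/unit
A is cheaper per unit
= Deal A

Deal A


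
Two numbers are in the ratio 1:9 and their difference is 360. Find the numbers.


Let A = 1k, B = 9k.
9k - 1k = 360
8k = 360 → k = 360/8 = 45
A = 1×45 = 45, B = 9×45 = 405
= A = 45, B = 405

A = 45, B = 405


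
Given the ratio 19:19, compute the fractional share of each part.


Total parts = 19 + 19 = 38
First part: 19/38 = 1/2
Second part: 19/38 = 1/2
= 1/2 and 1/2

1/2 and 1/2


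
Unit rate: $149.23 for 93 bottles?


Unit rate = total / quantity
= 149.23 / 93
= $1.60 per unit

$1.60 per unit


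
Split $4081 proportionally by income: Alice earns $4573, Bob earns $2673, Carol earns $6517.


Total income = 4573 + 2673 + 6517 = $13763
Alice: $4081 × 4573/13763 = $1355.98
Bob: $4081 × 2673/13763 = $792.60
Carol: $4081 × 6517/13763 = $1932.42
= Alice: $1355.98, Bob: $792.60, Carol: $1932.42

Alice: $1355.98, Bob: $792.60, Carol: $1932.42


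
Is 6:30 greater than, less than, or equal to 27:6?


6/30 = 0.2000
27/6 = 4.5000
0.2000 < 4.5000, so 6:30 is less
= less than

less than


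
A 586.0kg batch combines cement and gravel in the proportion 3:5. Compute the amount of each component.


Total parts = 3 + 5 = 8
cement: 586.0 × 3/8 = 219.8kg
gravel: 586.0 × 5/8 = 366.3kg
= 219.8kg and 366.3kg

219.8kg and 366.3kg


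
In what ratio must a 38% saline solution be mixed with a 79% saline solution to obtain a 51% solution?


Let x parts of 38% mix with y parts of 79%.
38x + 79y = 51(x + y)
38x + 79y = 51x + 51y
x(38 - 51) = y(51 - 79)
x/y = (79 - 51)/(51 - 38) = 28/13
Simplify: 28:13
= 28:13

28:13


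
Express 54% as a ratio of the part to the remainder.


54% means 54 parts out of 100; remainder = 46
Part : remainder = 54:46
GCD = 2
= 27:23

27:23


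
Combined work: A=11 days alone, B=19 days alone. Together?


Rate of A = 1/11 per day
Rate of B = 1/19 per day
Combined rate = 1/11 + 1/19 = 30/209 ≈ 0.1435 per day
Days = 1 / combined rate = 209/30
≈ 6.97 days

6.97 days


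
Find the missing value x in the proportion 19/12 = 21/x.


Cross multiply: 19 × x = 12 × 21
19x = 252
x = 252 / 19
= 13.26

13.26


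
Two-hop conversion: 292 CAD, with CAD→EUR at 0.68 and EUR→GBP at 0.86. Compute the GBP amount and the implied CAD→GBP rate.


Step 1: 292 CAD × 0.68 = 198.56 EUR
Step 2: 198.56 EUR × 0.86 = 170.76 GBP
Implied rate CAD→GBP = 0.68 × 0.86 = 0.5848
= 170.76 GBP; implied rate 0.5848 GBP/CAD

170.76 GBP; implied rate 0.5848 GBP/CAD


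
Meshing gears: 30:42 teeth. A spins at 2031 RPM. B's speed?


Gear ratio = 30:42 = 5:7
RPM_B = RPM_A × (teeth_A / teeth_B)
= 2031 × (30/42)
= 1450.7 RPM

1450.7 RPM


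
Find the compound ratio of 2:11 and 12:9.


Compound ratio = (2×12) : (11×9)
= 24:99
GCD = 3
= 8:33

8:33


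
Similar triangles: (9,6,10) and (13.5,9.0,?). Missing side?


Scale factor = 13.5/9 = 1.5
Missing side = 10 × 1.5
= 15.0

15.0


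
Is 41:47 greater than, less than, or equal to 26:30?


41/47 = 0.8723
26/30 = 0.8667
0.8723 > 0.8667, so 41:47 is greater
= greater than

greater than


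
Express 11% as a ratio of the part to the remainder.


11% means 11 parts out of 100; remainder = 89
Part : remainder = 11:89
GCD = 1
= 11:89

11:89


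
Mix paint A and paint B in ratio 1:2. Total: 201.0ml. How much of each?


Total parts = 1 + 2 = 3
paint A: 201.0 × 1/3 = 67.0ml
paint B: 201.0 × 2/3 = 134.0ml
= 67.0ml and 134.0ml

67.0ml and 134.0ml


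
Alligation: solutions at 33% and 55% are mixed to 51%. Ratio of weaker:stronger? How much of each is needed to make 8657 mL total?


Let x parts of 33% mix with y parts of 55%.
33x + 55y = 51(x + y)
33x + 55y = 51x + 51y
x(33 - 51) = y(51 - 55)
x/y = (55 - 51)/(51 - 33) = 4/18
Simplify: 2:9
Total parts = 11; one part = 8657/11 = 787.00 mL
33% solution: 2×787.00 = 1574.00 mL
55% solution: 9×787.00 = 7083.00 mL
= ratio 2:9; 1574.00 mL and 7083.00 mL

ratio 2:9; 1574.00 mL and 7083.00 mL


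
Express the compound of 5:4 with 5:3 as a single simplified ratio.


Compound ratio = (5×5) : (4×3)
= 25:12
GCD = 1
= 25:12

25:12


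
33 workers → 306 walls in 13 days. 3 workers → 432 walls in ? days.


Days ∝ work / workers, so d₂ = d₁ × (m₁/m₂) × (w₂/w₁)
Workers factor (inverse): 33/3 = 11.0000
Work factor (direct): 432/306 ≈ 1.4118
d₂ = 13 × 33/3 × 432/306 = (13 × 33 × 432) / (3 × 306) = 185328/918
≈ 201.88 days

201.88 days


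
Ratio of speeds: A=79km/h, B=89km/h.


Ratio = 79:89
GCD = 1
Simplified = 79:89
Time ratio (same distance) = 89:79
Speed ratio = 79:89

79:89


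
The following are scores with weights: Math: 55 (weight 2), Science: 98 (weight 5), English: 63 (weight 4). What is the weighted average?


Numerator = 55×2 + 98×5 + 63×4
= 110 + 490 + 252
= 852
Total weight = 11
Weighted avg = 852/11
= 77.45

77.45


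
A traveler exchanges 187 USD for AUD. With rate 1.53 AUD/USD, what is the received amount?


Amount × rate = 187 × 1.53
= 286.11 AUD

286.11 AUD


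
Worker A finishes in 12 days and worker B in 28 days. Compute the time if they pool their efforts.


Rate of A = 1/12 per day
Rate of B = 1/28 per day
Combined rate = 1/12 + 1/28 = 40/336 ≈ 0.1190 per day
Days = 1 / combined rate = 336/40
= 8.40 days

8.40 days


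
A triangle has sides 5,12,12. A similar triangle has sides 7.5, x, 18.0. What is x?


Scale factor = 7.5/5 = 1.5
Missing side = 12 × 1.5
= 18.0

18.0


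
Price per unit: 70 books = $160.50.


Unit rate = total / quantity
= 160.50 / 70
= $2.29 per unit

$2.29 per unit


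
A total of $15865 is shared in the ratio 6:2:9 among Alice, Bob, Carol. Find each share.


Total parts = 6 + 2 + 9 = 17
Alice: 15865 × 6/17 = 5599.41
Bob: 15865 × 2/17 = 1866.47
Carol: 15865 × 9/17 = 8399.12
= Alice: $5599.41, Bob: $1866.47, Carol: $8399.12

Alice: $5599.41, Bob: $1866.47, Carol: $8399.12


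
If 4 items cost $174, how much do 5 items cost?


Direct proportion: y/x = constant
k = 174/4 = 43.5000
y₂ = k × 5 = 174 × 5 / 4 = 870/4
= 217.50

217.50


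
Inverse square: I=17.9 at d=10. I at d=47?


I₁d₁² = I₂d₂²
I₂ = I₁ × (d₁/d₂)²
= 17.9 × (10/47)²
= 17.9 × 100/2209
= 1790/2209
≈ 0.8103

0.8103


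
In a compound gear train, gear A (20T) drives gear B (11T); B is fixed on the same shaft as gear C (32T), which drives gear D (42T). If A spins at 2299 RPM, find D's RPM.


Stage 1: RPM_B = RPM_A × t_A/t_B = 2299 × 20/11 = 45980/11 = 4180.00
B and C share a shaft → RPM_C = RPM_B
Stage 2: RPM_D = RPM_C × t_C/t_D = RPM_A × (t_A×t_C)/(t_B×t_D)
Overall ratio = (20×32)/(11×42) = 640/462
RPM_D = 2299 × 640/462 = 1471360/462
≈ 3184.76 RPM

3184.76 RPM


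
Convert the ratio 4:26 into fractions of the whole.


Total parts = 4 + 26 = 30
First part: 4/30 = 2/15
Second part: 26/30 = 13/15
= 2/15 and 13/15

2/15 and 13/15


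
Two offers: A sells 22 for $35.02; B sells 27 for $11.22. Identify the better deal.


Deal A: $35.02/22 = $1.5918/unit
Deal B: $11.22/27 = $0.4156/unit
B is cheaper per unit
= Deal B

Deal B


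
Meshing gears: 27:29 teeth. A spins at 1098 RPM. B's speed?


Gear ratio = 27:29 = 27:29
RPM_B = RPM_A × (teeth_A / teeth_B)
= 1098 × (27/29)
= 1022.3 RPM

1022.3 RPM


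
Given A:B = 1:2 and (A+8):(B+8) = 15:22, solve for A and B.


Let A = 1k, B = 2k.
(1k + 8) / (2k + 8) = 15/22
Cross-multiply: 22(1k + 8) = 15(2k + 8)
22k + 176 = 30k + 120
22k - 30k = 120 - 176
-8k = -56
k = -56/-8 = 7
A = 1×7 = 7, B = 2×7 = 14
= A = 7, B = 14

A = 7, B = 14


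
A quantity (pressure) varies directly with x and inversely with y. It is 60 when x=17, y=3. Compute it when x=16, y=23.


z = k·x/y
Solve for k using the known point: k = z·y/x = 60×3/17 = 180/17 ≈ 10.5882
Now evaluate at x=16, y=23:
z = k × 16 / 23 = (180 × 16) / (17 × 23) = 2880/391
≈ 7.3657

7.3657


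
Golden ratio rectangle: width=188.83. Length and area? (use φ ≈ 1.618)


φ = (1 + √5) / 2 ≈ 1.618
Length = width × φ = 188.83 × 1.618 = 305.52694
≈ 305.53
Area = width × length = 188.83 × 305.52694 = 57692.6520802 ≈ 57692.65
= Length: 305.53, Area: 57692.65

Length: 305.53, Area: 57692.65


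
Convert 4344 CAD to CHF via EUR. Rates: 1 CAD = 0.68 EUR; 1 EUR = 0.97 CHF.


Step 1: 4344 CAD × 0.68 = 2953.92 EUR
Step 2: 2953.92 EUR × 0.97 = 2865.30 CHF
Implied rate CAD→CHF = 0.68 × 0.97 = 0.6596
= 2865.30 CHF

2865.30 CHF


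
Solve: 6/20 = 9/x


Cross multiply: 6 × x = 20 × 9
6x = 180
x = 180 / 6
= 30.00

30.00


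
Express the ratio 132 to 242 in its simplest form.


GCD(132, 242) = 22
132/22 : 242/22
= 6:11

6:11


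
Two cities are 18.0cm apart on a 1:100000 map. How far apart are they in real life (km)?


Real distance = map distance × scale
= 18.0cm × 100000
= 1800000 cm = 18000.0 m
= 18.000 km

18.000 km


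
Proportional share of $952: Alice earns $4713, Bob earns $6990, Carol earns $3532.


Total income = 4713 + 6990 + 3532 = $15235
Alice: $952 × 4713/15235 = $294.50
Bob: $952 × 6990/15235 = $436.79
Carol: $952 × 3532/15235 = $220.71
= Alice: $294.50, Bob: $436.79, Carol: $220.71

Alice: $294.50, Bob: $436.79, Carol: $220.71


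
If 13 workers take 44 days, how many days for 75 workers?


Inverse proportion: x × y = constant
k = 13 × 44 = 572
y₂ = k / 75 = 572 / 75
= 7.63

7.63


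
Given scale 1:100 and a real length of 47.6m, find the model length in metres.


Model size = real / scale
= 47.6 / 100
= 0.4760 m

0.4760 m


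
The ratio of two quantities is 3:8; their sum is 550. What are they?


Let A = 3k, B = 8k.
3k + 8k = 550
11k = 550 → k = 550/11 = 50
A = 3×50 = 150, B = 8×50 = 400
= A = 150, B = 400

A = 150, B = 400


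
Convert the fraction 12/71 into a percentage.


Percentage = (part / whole) × 100
= (12 / 71) × 100
≈ 16.90%

16.90%


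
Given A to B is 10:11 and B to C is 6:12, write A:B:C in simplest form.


Match B: multiply A:B by 6 → 60:66
Multiply B:C by 11 → 66:132
Combined: 60:66:132
GCD = 6
= 10:11:22

10:11:22


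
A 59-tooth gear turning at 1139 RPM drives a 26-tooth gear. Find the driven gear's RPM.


Gear ratio = 59:26 = 59:26
RPM_B = RPM_A × (teeth_A / teeth_B)
= 1139 × (59/26)
= 2584.7 RPM

2584.7 RPM


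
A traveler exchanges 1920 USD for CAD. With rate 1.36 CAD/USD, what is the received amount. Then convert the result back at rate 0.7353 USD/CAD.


Amount × rate = 1920 × 1.36 = 2611.20 CAD
Round-trip: 2611.20 × 0.7353 = 1920.02 USD
= 2611.20 CAD, then 1920.02 USD

2611.20 CAD, then 1920.02 USD


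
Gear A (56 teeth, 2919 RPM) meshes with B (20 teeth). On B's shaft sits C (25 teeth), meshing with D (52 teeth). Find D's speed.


Stage 1: RPM_B = RPM_A × t_A/t_B = 2919 × 56/20 = 163464/20 = 8173.20
B and C share a shaft → RPM_C = RPM_B
Stage 2: RPM_D = RPM_C × t_C/t_D = RPM_A × (t_A×t_C)/(t_B×t_D)
Overall ratio = (56×25)/(20×52) = 1400/1040
RPM_D = 2919 × 1400/1040 = 4086600/1040
≈ 3929.42 RPM

3929.42 RPM


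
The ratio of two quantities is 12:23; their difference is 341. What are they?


Let A = 12k, B = 23k.
23k - 12k = 341
11k = 341 → k = 341/11 = 31
A = 12×31 = 372, B = 23×31 = 713
= A = 372, B = 713

A = 372, B = 713


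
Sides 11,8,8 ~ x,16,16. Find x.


Scale factor = 16/8 = 2
Missing side = 11 × 2
= 22.0

22.0


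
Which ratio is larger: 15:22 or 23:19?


15/22 = 0.6818
23/19 = 1.2105
0.6818 < 1.2105, so 15:22 is less
= 23:19

23:19


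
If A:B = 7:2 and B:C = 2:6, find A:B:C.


Match B: multiply A:B by 2 → 14:4
Multiply B:C by 2 → 4:12
Combined: 14:4:12
GCD = 2
= 7:2:6

7:2:6


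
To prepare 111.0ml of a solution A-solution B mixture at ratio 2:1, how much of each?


Total parts = 2 + 1 = 3
solution A: 111.0 × 2/3 = 74.0ml
solution B: 111.0 × 1/3 = 37.0ml
= 74.0ml and 37.0ml

74.0ml and 37.0ml


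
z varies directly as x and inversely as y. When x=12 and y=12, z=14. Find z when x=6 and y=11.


z = k·x/y
Solve for k using the known point: k = z·y/x = 14×12/12 = 168/12 = 14.0000
Now evaluate at x=6, y=11:
z = k × 6 / 11 = (168 × 6) / (12 × 11) = 1008/132
≈ 7.6364

7.6364


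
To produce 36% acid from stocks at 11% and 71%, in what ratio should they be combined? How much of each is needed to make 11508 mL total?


Let x parts of 11% mix with y parts of 71%.
11x + 71y = 36(x + y)
11x + 71y = 36x + 36y
x(11 - 36) = y(36 - 71)
x/y = (71 - 36)/(36 - 11) = 35/25
Simplify: 7:5
Total parts = 12; one part = 11508/12 = 959.00 mL
11% solution: 7×959.00 = 6713.00 mL
71% solution: 5×959.00 = 4795.00 mL
= ratio 7:5; 6713.00 mL and 4795.00 mL

ratio 7:5; 6713.00 mL and 4795.00 mL


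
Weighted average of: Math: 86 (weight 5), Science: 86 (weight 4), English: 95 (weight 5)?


Numerator = 86×5 + 86×4 + 95×5
= 430 + 344 + 475
= 1249
Total weight = 14
Weighted avg = 1249/14
= 89.21

89.21


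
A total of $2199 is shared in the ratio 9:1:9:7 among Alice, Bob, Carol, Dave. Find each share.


Total parts = 9 + 1 + 9 + 7 = 26
Alice: 2199 × 9/26 = 761.19
Bob: 2199 × 1/26 = 84.58
Carol: 2199 × 9/26 = 761.19
Dave: 2199 × 7/26 = 592.04
= Alice: $761.19, Bob: $84.58, Carol: $761.19, Dave: $592.04

Alice: $761.19, Bob: $84.58, Carol: $761.19, Dave: $592.04


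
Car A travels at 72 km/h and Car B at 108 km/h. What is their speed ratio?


Ratio = 72:108
GCD = 36
Simplified = 2:3
Time ratio (same distance) = 3:2
Speed ratio = 2:3

2:3


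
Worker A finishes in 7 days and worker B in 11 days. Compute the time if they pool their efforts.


Rate of A = 1/7 per day
Rate of B = 1/11 per day
Combined rate = 1/7 + 1/11 = 18/77 ≈ 0.2338 per day
Days = 1 / combined rate = 77/18
≈ 4.28 days

4.28 days


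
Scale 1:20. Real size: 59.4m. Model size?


Model size = real / scale
= 59.4 / 20
= 2.9700 m

2.9700 m


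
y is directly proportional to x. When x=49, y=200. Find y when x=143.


Direct proportion: y/x = constant
k = 200/49 ≈ 4.0816
y₂ = k × 143 = 200 × 143 / 49 = 28600/49
≈ 583.67

583.67


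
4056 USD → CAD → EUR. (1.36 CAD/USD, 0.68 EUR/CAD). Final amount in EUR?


Step 1: 4056 USD × 1.36 = 5516.16 CAD
Step 2: 5516.16 CAD × 0.68 = 3750.99 EUR
Implied rate USD→EUR = 1.36 × 0.68 = 0.9248
= 3750.99 EUR

3750.99 EUR


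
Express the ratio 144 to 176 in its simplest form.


GCD(144, 176) = 16
144/16 : 176/16
= 9:11

9:11


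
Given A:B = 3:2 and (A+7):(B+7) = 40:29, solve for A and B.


Let A = 3k, B = 2k.
(3k + 7) / (2k + 7) = 40/29
Cross-multiply: 29(3k + 7) = 40(2k + 7)
87k + 203 = 80k + 280
87k - 80k = 280 - 203
7k = 77
k = 77/7 = 11
A = 3×11 = 33, B = 2×11 = 22
= A = 33, B = 22

A = 33, B = 22


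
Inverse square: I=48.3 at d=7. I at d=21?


I₁d₁² = I₂d₂²
I₂ = I₁ × (d₁/d₂)²
= 48.3 × (7/21)²
= 48.3 × 49/441
= 2366.7/441
≈ 5.3667

5.3667


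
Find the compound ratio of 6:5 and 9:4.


Compound ratio = (6×9) : (5×4)
= 54:20
GCD = 2
= 27:10

27:10


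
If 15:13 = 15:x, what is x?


Cross multiply: 15 × x = 13 × 15
15x = 195
x = 195 / 15
= 13.00

13.00


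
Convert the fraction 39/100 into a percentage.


Percentage = (part / whole) × 100
= (39 / 100) × 100
= 39.00%

39.00%


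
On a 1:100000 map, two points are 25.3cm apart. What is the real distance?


Real distance = map distance × scale
= 25.3cm × 100000
= 2530000 cm = 25300.0 m
= 25.300 km

25.300 km


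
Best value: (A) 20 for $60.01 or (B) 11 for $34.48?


Deal A: $60.01/20 = $3.0005/unit
Deal B: $34.48/11 = $3.1345/unit
A is cheaper per unit
= Deal A

Deal A


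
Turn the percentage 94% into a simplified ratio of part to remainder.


94% means 94 parts out of 100; remainder = 6
Part : remainder = 94:6
GCD = 2
= 47:3

47:3


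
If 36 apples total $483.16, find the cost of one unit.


Unit rate = total / quantity
= 483.16 / 36
= $13.42 per unit

$13.42 per unit


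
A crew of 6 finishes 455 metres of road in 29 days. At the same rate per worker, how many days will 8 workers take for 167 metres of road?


Days ∝ work / workers, so d₂ = d₁ × (m₁/m₂) × (w₂/w₁)
Workers factor (inverse): 6/8 = 0.7500
Work factor (direct): 167/455 ≈ 0.3670
d₂ = 29 × 6/8 × 167/455 = (29 × 6 × 167) / (8 × 455) = 29058/3640
≈ 7.98 days

7.98 days


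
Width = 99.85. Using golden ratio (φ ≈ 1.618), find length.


φ = (1 + √5) / 2 ≈ 1.618
Length = width × φ = 99.85 × 1.618 = 161.5573
≈ 161.56

161.56


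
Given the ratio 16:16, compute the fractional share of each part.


Total parts = 16 + 16 = 32
First part: 16/32 = 1/2
Second part: 16/32 = 1/2
= 1/2 and 1/2

1/2 and 1/2


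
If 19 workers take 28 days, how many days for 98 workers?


Inverse proportion: x × y = constant
k = 19 × 28 = 532
y₂ = k / 98 = 532 / 98
= 5.43

5.43


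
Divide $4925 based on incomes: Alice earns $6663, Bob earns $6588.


Total income = 6663 + 6588 = $13251
Alice: $4925 × 6663/13251 = $2476.44
Bob: $4925 × 6588/13251 = $2448.56
= Alice: $2476.44, Bob: $2448.56

Alice: $2476.44, Bob: $2448.56


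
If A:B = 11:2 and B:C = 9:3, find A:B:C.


Match B: multiply A:B by 9 → 99:18
Multiply B:C by 2 → 18:6
Combined: 99:18:6
GCD = 3
= 33:6:2

33:6:2
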